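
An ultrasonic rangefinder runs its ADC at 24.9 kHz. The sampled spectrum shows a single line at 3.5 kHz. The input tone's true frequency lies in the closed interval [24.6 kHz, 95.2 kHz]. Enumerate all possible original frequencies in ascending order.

28.4 kHz, 46.3 kHz, 53.3 kHz, 71.2 kHz, 78.2 kHz

Frequencies that alias to 3.5 kHz are k·fs ± 3.5 kHz for integer k ≥ 0.
k=0: 3.5 kHz.
k=1: 21.4 kHz, 28.4 kHz.
k=2: 46.3 kHz, 53.3 kHz.
k=3: 71.2 kHz, 78.2 kHz.
k=4: 96.1 kHz, 103.1 kHz.
Within [24.6 kHz, 95.2 kHz]: 28.4 kHz, 46.3 kHz, 53.3 kHz, 71.2 kHz, 78.2 kHz.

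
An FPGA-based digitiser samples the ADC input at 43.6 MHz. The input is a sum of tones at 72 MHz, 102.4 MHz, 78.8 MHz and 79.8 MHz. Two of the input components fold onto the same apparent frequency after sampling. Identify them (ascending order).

fs/2 = 21.8 MHz.
72 MHz mod fs = 28.4 MHz.
28.4 MHz > fs/2 = 21.8 MHz, folds to fs − 28.4 MHz = 15.2 MHz.
102.4 MHz mod fs = 15.2 MHz.
15.2 MHz ≤ fs/2 = 21.8 MHz, appears at 15.2 MHz.
78.8 MHz mod fs = 35.2 MHz.
35.2 MHz > fs/2 = 21.8 MHz, folds to fs − 35.2 MHz = 8.4 MHz.
79.8 MHz mod fs = 36.2 MHz.
36.2 MHz > fs/2 = 21.8 MHz, folds to fs − 36.2 MHz = 7.4 MHz.
72 MHz and 102.4 MHz both map to 15.2 MHz.

72 MHz, 102.4 MHz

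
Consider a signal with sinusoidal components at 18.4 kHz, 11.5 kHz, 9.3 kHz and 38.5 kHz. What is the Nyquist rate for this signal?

Highest-frequency component: 38.5 kHz.
Nyquist rate = 2 × 38.5 kHz = 77 kHz.

77 kHz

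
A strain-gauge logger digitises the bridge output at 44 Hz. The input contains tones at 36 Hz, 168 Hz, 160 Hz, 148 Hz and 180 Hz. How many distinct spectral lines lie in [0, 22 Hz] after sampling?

fs/2 = 22 Hz.
36 Hz > fs/2 = 22 Hz, folds to fs − 36 Hz = 8 Hz.
168 Hz mod fs = 36 Hz.
36 Hz > fs/2 = 22 Hz, folds to fs − 36 Hz = 8 Hz.
160 Hz mod fs = 28 Hz.
28 Hz > fs/2 = 22 Hz, folds to fs − 28 Hz = 16 Hz.
148 Hz mod fs = 16 Hz.
16 Hz ≤ fs/2 = 22 Hz, appears at 16 Hz.
180 Hz mod fs = 4 Hz.
4 Hz ≤ fs/2 = 22 Hz, appears at 4 Hz.
Distinct values: {4 Hz, 8 Hz, 16 Hz} → 3.

3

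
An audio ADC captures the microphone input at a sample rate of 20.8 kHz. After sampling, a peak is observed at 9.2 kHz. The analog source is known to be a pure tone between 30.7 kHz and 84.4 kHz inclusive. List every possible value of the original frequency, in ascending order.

Frequencies that alias to 9.2 kHz are k·fs ± 9.2 kHz for integer k ≥ 0.
k=0: 9.2 kHz.
k=1: 11.6 kHz, 30 kHz.
k=2: 32.4 kHz, 50.8 kHz.
k=3: 53.2 kHz, 71.6 kHz.
k=4: 74 kHz, 92.4 kHz.
k=5: 94.8 kHz, 113.2 kHz.
Within [30.7 kHz, 84.4 kHz]: 32.4 kHz, 50.8 kHz, 53.2 kHz, 71.6 kHz, 74 kHz.

32.4 kHz, 50.8 kHz, 53.2 kHz, 71.6 kHz, 74 kHz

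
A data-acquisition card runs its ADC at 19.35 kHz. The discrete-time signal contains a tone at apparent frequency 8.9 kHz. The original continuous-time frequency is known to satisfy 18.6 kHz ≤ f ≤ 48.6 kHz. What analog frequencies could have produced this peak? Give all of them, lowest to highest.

Frequencies that alias to 8.9 kHz are k·fs ± 8.9 kHz for integer k ≥ 0.
k=0: 8.9 kHz.
k=1: 10.45 kHz, 28.25 kHz.
k=2: 29.8 kHz, 47.6 kHz.
k=3: 49.15 kHz, 66.95 kHz.
Within [18.6 kHz, 48.6 kHz]: 28.25 kHz, 29.8 kHz, 47.6 kHz.

28.25 kHz, 29.8 kHz, 47.6 kHz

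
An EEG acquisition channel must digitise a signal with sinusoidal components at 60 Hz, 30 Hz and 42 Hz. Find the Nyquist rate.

120 Hz

Highest-frequency component: 60 Hz.
Nyquist rate = 2 × 60 Hz = 120 Hz.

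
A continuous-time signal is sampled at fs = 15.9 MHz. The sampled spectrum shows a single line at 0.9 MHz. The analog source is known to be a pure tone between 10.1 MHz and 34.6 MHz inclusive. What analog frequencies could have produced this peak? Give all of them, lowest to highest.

15 MHz, 16.8 MHz, 30.9 MHz, 32.7 MHz

Frequencies that alias to 0.9 MHz are k·fs ± 0.9 MHz for integer k ≥ 0.
k=0: 0.9 MHz.
k=1: 15 MHz, 16.8 MHz.
k=2: 30.9 MHz, 32.7 MHz.
k=3: 46.8 MHz, 48.6 MHz.
Within [10.1 MHz, 34.6 MHz]: 15 MHz, 16.8 MHz, 30.9 MHz, 32.7 MHz.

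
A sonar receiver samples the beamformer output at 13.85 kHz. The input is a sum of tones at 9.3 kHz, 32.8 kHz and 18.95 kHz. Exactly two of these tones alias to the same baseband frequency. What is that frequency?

5.1 kHz

fs/2 = 6.925 kHz.
9.3 kHz > fs/2 = 6.925 kHz, folds to fs − 9.3 kHz = 4.55 kHz.
32.8 kHz mod fs = 5.1 kHz.
5.1 kHz ≤ fs/2 = 6.925 kHz, appears at 5.1 kHz.
18.95 kHz mod fs = 5.1 kHz.
5.1 kHz ≤ fs/2 = 6.925 kHz, appears at 5.1 kHz.
18.95 kHz and 32.8 kHz both map to 5.1 kHz.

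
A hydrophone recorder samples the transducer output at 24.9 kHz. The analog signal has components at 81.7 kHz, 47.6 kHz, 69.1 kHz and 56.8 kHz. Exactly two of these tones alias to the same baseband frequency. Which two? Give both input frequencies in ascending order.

fs/2 = 12.45 kHz.
81.7 kHz mod fs = 7 kHz.
7 kHz ≤ fs/2 = 12.45 kHz, appears at 7 kHz.
47.6 kHz mod fs = 22.7 kHz.
22.7 kHz > fs/2 = 12.45 kHz, folds to fs − 22.7 kHz = 2.2 kHz.
69.1 kHz mod fs = 19.3 kHz.
19.3 kHz > fs/2 = 12.45 kHz, folds to fs − 19.3 kHz = 5.6 kHz.
56.8 kHz mod fs = 7 kHz.
7 kHz ≤ fs/2 = 12.45 kHz, appears at 7 kHz.
56.8 kHz and 81.7 kHz both map to 7 kHz.

56.8 kHz, 81.7 kHz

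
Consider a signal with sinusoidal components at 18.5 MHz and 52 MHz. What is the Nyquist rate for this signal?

Highest-frequency component: 52 MHz.
Nyquist rate = 2 × 52 MHz = 104 MHz.

104 MHz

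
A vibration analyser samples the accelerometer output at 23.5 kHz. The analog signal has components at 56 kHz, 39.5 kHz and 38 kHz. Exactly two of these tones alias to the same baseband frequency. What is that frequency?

fs/2 = 11.75 kHz.
56 kHz mod fs = 9 kHz.
9 kHz ≤ fs/2 = 11.75 kHz, appears at 9 kHz.
39.5 kHz mod fs = 16 kHz.
16 kHz > fs/2 = 11.75 kHz, folds to fs − 16 kHz = 7.5 kHz.
38 kHz mod fs = 14.5 kHz.
14.5 kHz > fs/2 = 11.75 kHz, folds to fs − 14.5 kHz = 9 kHz.
38 kHz and 56 kHz both map to 9 kHz.

9 kHz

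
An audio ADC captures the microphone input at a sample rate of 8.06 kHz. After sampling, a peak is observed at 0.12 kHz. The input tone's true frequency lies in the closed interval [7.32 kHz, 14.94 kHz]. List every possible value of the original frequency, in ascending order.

7.94 kHz, 8.18 kHz

Frequencies that alias to 0.12 kHz are k·fs ± 0.12 kHz for integer k ≥ 0.
k=0: 0.12 kHz.
k=1: 7.94 kHz, 8.18 kHz.
k=2: 16 kHz, 16.24 kHz.
Within [7.32 kHz, 14.94 kHz]: 7.94 kHz, 8.18 kHz.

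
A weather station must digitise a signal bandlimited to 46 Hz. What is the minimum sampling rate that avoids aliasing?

Nyquist rate = 2 × 46 Hz = 92 Hz.

92 Hz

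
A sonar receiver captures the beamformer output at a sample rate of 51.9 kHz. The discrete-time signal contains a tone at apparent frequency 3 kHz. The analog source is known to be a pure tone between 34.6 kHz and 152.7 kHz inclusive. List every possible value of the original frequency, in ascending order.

48.9 kHz, 54.9 kHz, 100.8 kHz, 106.8 kHz, 152.7 kHz

Frequencies that alias to 3 kHz are k·fs ± 3 kHz for integer k ≥ 0.
k=0: 3 kHz.
k=1: 48.9 kHz, 54.9 kHz.
k=2: 100.8 kHz, 106.8 kHz.
k=3: 152.7 kHz, 158.7 kHz.
k=4: 204.6 kHz, 210.6 kHz.
Within [34.6 kHz, 152.7 kHz]: 48.9 kHz, 54.9 kHz, 100.8 kHz, 106.8 kHz, 152.7 kHz.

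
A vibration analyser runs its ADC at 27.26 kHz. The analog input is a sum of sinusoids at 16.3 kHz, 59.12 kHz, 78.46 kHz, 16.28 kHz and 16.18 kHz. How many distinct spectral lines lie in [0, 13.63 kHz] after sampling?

5

fs/2 = 13.63 kHz.
16.3 kHz > fs/2 = 13.63 kHz, folds to fs − 16.3 kHz = 10.96 kHz.
59.12 kHz mod fs = 4.6 kHz.
4.6 kHz ≤ fs/2 = 13.63 kHz, appears at 4.6 kHz.
78.46 kHz mod fs = 23.94 kHz.
23.94 kHz > fs/2 = 13.63 kHz, folds to fs − 23.94 kHz = 3.32 kHz.
16.28 kHz > fs/2 = 13.63 kHz, folds to fs − 16.28 kHz = 10.98 kHz.
16.18 kHz > fs/2 = 13.63 kHz, folds to fs − 16.18 kHz = 11.08 kHz.
Distinct values: {3.32 kHz, 4.6 kHz, 10.96 kHz, 10.98 kHz, 11.08 kHz} → 5.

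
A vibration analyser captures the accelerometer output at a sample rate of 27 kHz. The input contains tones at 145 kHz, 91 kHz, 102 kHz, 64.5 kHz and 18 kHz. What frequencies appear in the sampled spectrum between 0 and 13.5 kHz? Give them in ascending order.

fs/2 = 13.5 kHz.
145 kHz mod fs = 10 kHz.
10 kHz ≤ fs/2 = 13.5 kHz, appears at 10 kHz.
91 kHz mod fs = 10 kHz.
10 kHz ≤ fs/2 = 13.5 kHz, appears at 10 kHz.
102 kHz mod fs = 21 kHz.
21 kHz > fs/2 = 13.5 kHz, folds to fs − 21 kHz = 6 kHz.
64.5 kHz mod fs = 10.5 kHz.
10.5 kHz ≤ fs/2 = 13.5 kHz, appears at 10.5 kHz.
18 kHz > fs/2 = 13.5 kHz, folds to fs − 18 kHz = 9 kHz.
Distinct values: {6 kHz, 9 kHz, 10 kHz, 10.5 kHz}.

6 kHz, 9 kHz, 10 kHz, 10.5 kHz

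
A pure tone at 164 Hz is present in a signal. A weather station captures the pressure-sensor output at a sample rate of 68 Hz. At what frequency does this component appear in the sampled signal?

164 Hz mod fs = 28 Hz.
28 Hz ≤ fs/2 = 34 Hz, appears at 28 Hz.

28 Hz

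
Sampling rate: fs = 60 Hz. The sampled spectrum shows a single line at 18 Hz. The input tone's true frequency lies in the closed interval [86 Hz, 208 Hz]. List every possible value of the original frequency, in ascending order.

Frequencies that alias to 18 Hz are k·fs ± 18 Hz for integer k ≥ 0.
k=0: 18 Hz.
k=1: 42 Hz, 78 Hz.
k=2: 102 Hz, 138 Hz.
k=3: 162 Hz, 198 Hz.
k=4: 222 Hz, 258 Hz.
Within [86 Hz, 208 Hz]: 102 Hz, 138 Hz, 162 Hz, 198 Hz.

102 Hz, 138 Hz, 162 Hz, 198 Hz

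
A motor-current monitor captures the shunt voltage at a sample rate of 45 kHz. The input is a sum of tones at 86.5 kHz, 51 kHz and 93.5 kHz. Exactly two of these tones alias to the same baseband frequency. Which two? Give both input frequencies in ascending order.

86.5 kHz, 93.5 kHz

fs/2 = 22.5 kHz.
86.5 kHz mod fs = 41.5 kHz.
41.5 kHz > fs/2 = 22.5 kHz, folds to fs − 41.5 kHz = 3.5 kHz.
51 kHz mod fs = 6 kHz.
6 kHz ≤ fs/2 = 22.5 kHz, appears at 6 kHz.
93.5 kHz mod fs = 3.5 kHz.
3.5 kHz ≤ fs/2 = 22.5 kHz, appears at 3.5 kHz.
86.5 kHz and 93.5 kHz both map to 3.5 kHz.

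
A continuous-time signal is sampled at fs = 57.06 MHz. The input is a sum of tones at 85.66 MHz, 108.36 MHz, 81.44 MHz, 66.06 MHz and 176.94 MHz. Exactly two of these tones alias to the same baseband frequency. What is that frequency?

5.76 MHz

fs/2 = 28.53 MHz.
85.66 MHz mod fs = 28.6 MHz.
28.6 MHz > fs/2 = 28.53 MHz, folds to fs − 28.6 MHz = 28.46 MHz.
108.36 MHz mod fs = 51.3 MHz.
51.3 MHz > fs/2 = 28.53 MHz, folds to fs − 51.3 MHz = 5.76 MHz.
81.44 MHz mod fs = 24.38 MHz.
24.38 MHz ≤ fs/2 = 28.53 MHz, appears at 24.38 MHz.
66.06 MHz mod fs = 9 MHz.
9 MHz ≤ fs/2 = 28.53 MHz, appears at 9 MHz.
176.94 MHz mod fs = 5.76 MHz.
5.76 MHz ≤ fs/2 = 28.53 MHz, appears at 5.76 MHz.
108.36 MHz and 176.94 MHz both map to 5.76 MHz.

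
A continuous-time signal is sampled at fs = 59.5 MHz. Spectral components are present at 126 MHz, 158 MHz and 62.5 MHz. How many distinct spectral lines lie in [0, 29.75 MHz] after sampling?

fs/2 = 29.75 MHz.
126 MHz mod fs = 7 MHz.
7 MHz ≤ fs/2 = 29.75 MHz, appears at 7 MHz.
158 MHz mod fs = 39 MHz.
39 MHz > fs/2 = 29.75 MHz, folds to fs − 39 MHz = 20.5 MHz.
62.5 MHz mod fs = 3 MHz.
3 MHz ≤ fs/2 = 29.75 MHz, appears at 3 MHz.
Distinct values: {3 MHz, 7 MHz, 20.5 MHz} → 3.

3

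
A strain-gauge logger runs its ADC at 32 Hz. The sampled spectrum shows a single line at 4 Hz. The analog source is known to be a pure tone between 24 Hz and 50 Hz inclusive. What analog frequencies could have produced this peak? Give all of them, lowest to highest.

28 Hz, 36 Hz

Frequencies that alias to 4 Hz are k·fs ± 4 Hz for integer k ≥ 0.
k=0: 4 Hz.
k=1: 28 Hz, 36 Hz.
k=2: 60 Hz, 68 Hz.
Within [24 Hz, 50 Hz]: 28 Hz, 36 Hz.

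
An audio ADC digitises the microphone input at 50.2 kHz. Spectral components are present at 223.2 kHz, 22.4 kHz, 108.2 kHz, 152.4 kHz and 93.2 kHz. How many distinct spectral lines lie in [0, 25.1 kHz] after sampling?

fs/2 = 25.1 kHz.
223.2 kHz mod fs = 22.4 kHz.
22.4 kHz ≤ fs/2 = 25.1 kHz, appears at 22.4 kHz.
22.4 kHz ≤ fs/2 = 25.1 kHz, passes unchanged.
108.2 kHz mod fs = 7.8 kHz.
7.8 kHz ≤ fs/2 = 25.1 kHz, appears at 7.8 kHz.
152.4 kHz mod fs = 1.8 kHz.
1.8 kHz ≤ fs/2 = 25.1 kHz, appears at 1.8 kHz.
93.2 kHz mod fs = 43 kHz.
43 kHz > fs/2 = 25.1 kHz, folds to fs − 43 kHz = 7.2 kHz.
Distinct values: {1.8 kHz, 7.2 kHz, 7.8 kHz, 22.4 kHz} → 4.

4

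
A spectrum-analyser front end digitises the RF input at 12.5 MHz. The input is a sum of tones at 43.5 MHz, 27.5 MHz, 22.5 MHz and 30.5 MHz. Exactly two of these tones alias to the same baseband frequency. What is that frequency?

fs/2 = 6.25 MHz.
43.5 MHz mod fs = 6 MHz.
6 MHz ≤ fs/2 = 6.25 MHz, appears at 6 MHz.
27.5 MHz mod fs = 2.5 MHz.
2.5 MHz ≤ fs/2 = 6.25 MHz, appears at 2.5 MHz.
22.5 MHz mod fs = 10 MHz.
10 MHz > fs/2 = 6.25 MHz, folds to fs − 10 MHz = 2.5 MHz.
30.5 MHz mod fs = 5.5 MHz.
5.5 MHz ≤ fs/2 = 6.25 MHz, appears at 5.5 MHz.
22.5 MHz and 27.5 MHz both map to 2.5 MHz.

2.5 MHz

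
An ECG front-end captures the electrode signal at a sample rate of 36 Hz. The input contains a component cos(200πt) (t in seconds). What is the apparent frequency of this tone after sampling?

ω = 200π rad/s → f = ω/(2π) = 100 Hz.
100 Hz mod fs = 28 Hz.
28 Hz > fs/2 = 18 Hz, folds to fs − 28 Hz = 8 Hz.

8 Hz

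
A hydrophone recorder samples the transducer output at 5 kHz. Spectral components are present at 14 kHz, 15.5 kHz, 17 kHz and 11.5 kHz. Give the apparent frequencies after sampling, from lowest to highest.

0.5 kHz, 1 kHz, 1.5 kHz, 2 kHz

fs/2 = 2.5 kHz.
14 kHz mod fs = 4 kHz.
4 kHz > fs/2 = 2.5 kHz, folds to fs − 4 kHz = 1 kHz.
15.5 kHz mod fs = 0.5 kHz.
0.5 kHz ≤ fs/2 = 2.5 kHz, appears at 0.5 kHz.
17 kHz mod fs = 2 kHz.
2 kHz ≤ fs/2 = 2.5 kHz, appears at 2 kHz.
11.5 kHz mod fs = 1.5 kHz.
1.5 kHz ≤ fs/2 = 2.5 kHz, appears at 1.5 kHz.
Distinct values: {0.5 kHz, 1 kHz, 1.5 kHz, 2 kHz}.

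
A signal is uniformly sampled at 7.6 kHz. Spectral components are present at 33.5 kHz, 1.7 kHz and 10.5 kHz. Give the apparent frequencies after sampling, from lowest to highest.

1.7 kHz, 2.9 kHz, 3.1 kHz

fs/2 = 3.8 kHz.
33.5 kHz mod fs = 3.1 kHz.
3.1 kHz ≤ fs/2 = 3.8 kHz, appears at 3.1 kHz.
1.7 kHz ≤ fs/2 = 3.8 kHz, passes unchanged.
10.5 kHz mod fs = 2.9 kHz.
2.9 kHz ≤ fs/2 = 3.8 kHz, appears at 2.9 kHz.
Distinct values: {1.7 kHz, 2.9 kHz, 3.1 kHz}.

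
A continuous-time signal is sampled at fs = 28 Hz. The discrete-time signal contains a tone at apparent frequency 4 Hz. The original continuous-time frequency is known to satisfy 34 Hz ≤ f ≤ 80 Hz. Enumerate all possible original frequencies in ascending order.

52 Hz, 60 Hz, 80 Hz

Frequencies that alias to 4 Hz are k·fs ± 4 Hz for integer k ≥ 0.
k=0: 4 Hz.
k=1: 24 Hz, 32 Hz.
k=2: 52 Hz, 60 Hz.
k=3: 80 Hz, 88 Hz.
k=4: 108 Hz, 116 Hz.
Within [34 Hz, 80 Hz]: 52 Hz, 60 Hz, 80 Hz.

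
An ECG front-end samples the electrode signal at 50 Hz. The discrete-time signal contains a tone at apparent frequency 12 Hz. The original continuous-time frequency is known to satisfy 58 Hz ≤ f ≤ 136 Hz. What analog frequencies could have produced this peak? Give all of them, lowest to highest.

62 Hz, 88 Hz, 112 Hz

Frequencies that alias to 12 Hz are k·fs ± 12 Hz for integer k ≥ 0.
k=0: 12 Hz.
k=1: 38 Hz, 62 Hz.
k=2: 88 Hz, 112 Hz.
k=3: 138 Hz, 162 Hz.
Within [58 Hz, 136 Hz]: 62 Hz, 88 Hz, 112 Hz.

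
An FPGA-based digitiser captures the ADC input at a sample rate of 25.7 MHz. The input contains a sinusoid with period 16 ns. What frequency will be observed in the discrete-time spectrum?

11.1 MHz

T = 16 ns → f = 1/T = 62.5 MHz.
62.5 MHz mod fs = 11.1 MHz.
11.1 MHz ≤ fs/2 = 12.85 MHz, appears at 11.1 MHz.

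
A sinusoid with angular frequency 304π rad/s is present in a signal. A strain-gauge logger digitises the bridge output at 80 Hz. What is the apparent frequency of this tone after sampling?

8 Hz

ω = 304π rad/s → f = ω/(2π) = 152 Hz.
152 Hz mod fs = 72 Hz.
72 Hz > fs/2 = 40 Hz, folds to fs − 72 Hz = 8 Hz.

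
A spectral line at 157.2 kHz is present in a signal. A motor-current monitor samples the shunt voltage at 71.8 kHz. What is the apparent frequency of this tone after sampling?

157.2 kHz mod fs = 13.6 kHz.
13.6 kHz ≤ fs/2 = 35.9 kHz, appears at 13.6 kHz.

13.6 kHz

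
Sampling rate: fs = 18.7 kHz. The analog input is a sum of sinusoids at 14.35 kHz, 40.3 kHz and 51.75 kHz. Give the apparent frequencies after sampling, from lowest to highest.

2.9 kHz, 4.35 kHz

fs/2 = 9.35 kHz.
14.35 kHz > fs/2 = 9.35 kHz, folds to fs − 14.35 kHz = 4.35 kHz.
40.3 kHz mod fs = 2.9 kHz.
2.9 kHz ≤ fs/2 = 9.35 kHz, appears at 2.9 kHz.
51.75 kHz mod fs = 14.35 kHz.
14.35 kHz > fs/2 = 9.35 kHz, folds to fs − 14.35 kHz = 4.35 kHz.
Distinct values: {2.9 kHz, 4.35 kHz}.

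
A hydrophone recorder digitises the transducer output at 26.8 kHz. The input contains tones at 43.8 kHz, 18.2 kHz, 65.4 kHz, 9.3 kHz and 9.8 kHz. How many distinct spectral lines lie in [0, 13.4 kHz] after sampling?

fs/2 = 13.4 kHz.
43.8 kHz mod fs = 17 kHz.
17 kHz > fs/2 = 13.4 kHz, folds to fs − 17 kHz = 9.8 kHz.
18.2 kHz > fs/2 = 13.4 kHz, folds to fs − 18.2 kHz = 8.6 kHz.
65.4 kHz mod fs = 11.8 kHz.
11.8 kHz ≤ fs/2 = 13.4 kHz, appears at 11.8 kHz.
9.3 kHz ≤ fs/2 = 13.4 kHz, passes unchanged.
9.8 kHz ≤ fs/2 = 13.4 kHz, passes unchanged.
Distinct values: {8.6 kHz, 9.3 kHz, 9.8 kHz, 11.8 kHz} → 4.

4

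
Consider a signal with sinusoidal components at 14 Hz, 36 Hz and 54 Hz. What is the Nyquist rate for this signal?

Highest-frequency component: 54 Hz.
Nyquist rate = 2 × 54 Hz = 108 Hz.

108 Hz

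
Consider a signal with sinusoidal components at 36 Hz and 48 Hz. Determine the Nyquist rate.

96 Hz

Highest-frequency component: 48 Hz.
Nyquist rate = 2 × 48 Hz = 96 Hz.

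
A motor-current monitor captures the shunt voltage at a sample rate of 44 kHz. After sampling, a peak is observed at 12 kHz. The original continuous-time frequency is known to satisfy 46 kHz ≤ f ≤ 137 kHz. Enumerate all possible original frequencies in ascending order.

Frequencies that alias to 12 kHz are k·fs ± 12 kHz for integer k ≥ 0.
k=0: 12 kHz.
k=1: 32 kHz, 56 kHz.
k=2: 76 kHz, 100 kHz.
k=3: 120 kHz, 144 kHz.
k=4: 164 kHz, 188 kHz.
Within [46 kHz, 137 kHz]: 56 kHz, 76 kHz, 100 kHz, 120 kHz.

56 kHz, 76 kHz, 100 kHz, 120 kHz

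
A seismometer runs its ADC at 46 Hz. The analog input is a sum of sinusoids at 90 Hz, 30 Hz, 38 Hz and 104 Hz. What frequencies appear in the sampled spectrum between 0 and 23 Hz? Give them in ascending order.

2 Hz, 8 Hz, 12 Hz, 16 Hz

fs/2 = 23 Hz.
90 Hz mod fs = 44 Hz.
44 Hz > fs/2 = 23 Hz, folds to fs − 44 Hz = 2 Hz.
30 Hz > fs/2 = 23 Hz, folds to fs − 30 Hz = 16 Hz.
38 Hz > fs/2 = 23 Hz, folds to fs − 38 Hz = 8 Hz.
104 Hz mod fs = 12 Hz.
12 Hz ≤ fs/2 = 23 Hz, appears at 12 Hz.
Distinct values: {2 Hz, 8 Hz, 12 Hz, 16 Hz}.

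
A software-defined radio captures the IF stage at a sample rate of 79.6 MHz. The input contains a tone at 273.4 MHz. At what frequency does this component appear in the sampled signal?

273.4 MHz mod fs = 34.6 MHz.
34.6 MHz ≤ fs/2 = 39.8 MHz, appears at 34.6 MHz.

34.6 MHz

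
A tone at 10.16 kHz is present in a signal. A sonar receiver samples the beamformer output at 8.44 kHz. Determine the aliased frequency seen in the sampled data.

10.16 kHz mod fs = 1.72 kHz.
1.72 kHz ≤ fs/2 = 4.22 kHz, appears at 1.72 kHz.

1.72 kHz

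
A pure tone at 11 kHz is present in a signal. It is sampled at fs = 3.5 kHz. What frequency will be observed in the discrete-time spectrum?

11 kHz mod fs = 0.5 kHz.
0.5 kHz ≤ fs/2 = 1.75 kHz, appears at 0.5 kHz.

0.5 kHz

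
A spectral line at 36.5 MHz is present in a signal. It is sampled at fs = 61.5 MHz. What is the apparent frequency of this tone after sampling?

36.5 MHz > fs/2 = 30.75 MHz, folds to fs − 36.5 MHz = 25 MHz.

25 MHz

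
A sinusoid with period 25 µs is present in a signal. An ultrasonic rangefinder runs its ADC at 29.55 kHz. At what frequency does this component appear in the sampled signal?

10.45 kHz

T = 25 µs → f = 1/T = 40 kHz.
40 kHz mod fs = 10.45 kHz.
10.45 kHz ≤ fs/2 = 14.775 kHz, appears at 10.45 kHz.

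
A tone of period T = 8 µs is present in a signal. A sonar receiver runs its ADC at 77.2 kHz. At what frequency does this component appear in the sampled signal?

29.4 kHz

T = 8 µs → f = 1/T = 125 kHz.
125 kHz mod fs = 47.8 kHz.
47.8 kHz > fs/2 = 38.6 kHz, folds to fs − 47.8 kHz = 29.4 kHz.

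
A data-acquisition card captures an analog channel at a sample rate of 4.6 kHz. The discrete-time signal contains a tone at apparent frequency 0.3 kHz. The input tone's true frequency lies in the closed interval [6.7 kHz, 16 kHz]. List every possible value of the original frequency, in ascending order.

8.9 kHz, 9.5 kHz, 13.5 kHz, 14.1 kHz

Frequencies that alias to 0.3 kHz are k·fs ± 0.3 kHz for integer k ≥ 0.
k=0: 0.3 kHz.
k=1: 4.3 kHz, 4.9 kHz.
k=2: 8.9 kHz, 9.5 kHz.
k=3: 13.5 kHz, 14.1 kHz.
k=4: 18.1 kHz, 18.7 kHz.
Within [6.7 kHz, 16 kHz]: 8.9 kHz, 9.5 kHz, 13.5 kHz, 14.1 kHz.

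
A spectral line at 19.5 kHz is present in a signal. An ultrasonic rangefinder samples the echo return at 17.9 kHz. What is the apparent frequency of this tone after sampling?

1.6 kHz

19.5 kHz mod fs = 1.6 kHz.
1.6 kHz ≤ fs/2 = 8.95 kHz, appears at 1.6 kHz.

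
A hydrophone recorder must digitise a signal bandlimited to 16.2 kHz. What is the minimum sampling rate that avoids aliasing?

Nyquist rate = 2 × 16.2 kHz = 32.4 kHz.

32.4 kHz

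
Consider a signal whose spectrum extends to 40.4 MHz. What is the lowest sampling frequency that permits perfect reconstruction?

80.8 MHz

Nyquist rate = 2 × 40.4 MHz = 80.8 MHz.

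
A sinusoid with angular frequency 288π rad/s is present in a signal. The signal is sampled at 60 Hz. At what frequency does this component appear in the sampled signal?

24 Hz

ω = 288π rad/s → f = ω/(2π) = 144 Hz.
144 Hz mod fs = 24 Hz.
24 Hz ≤ fs/2 = 30 Hz, appears at 24 Hz.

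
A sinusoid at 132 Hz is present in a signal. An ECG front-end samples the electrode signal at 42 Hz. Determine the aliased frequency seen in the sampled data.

132 Hz mod fs = 6 Hz.
6 Hz ≤ fs/2 = 21 Hz, appears at 6 Hz.

6 Hz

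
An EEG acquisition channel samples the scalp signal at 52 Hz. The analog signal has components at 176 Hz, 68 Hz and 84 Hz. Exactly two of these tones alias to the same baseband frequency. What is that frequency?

fs/2 = 26 Hz.
176 Hz mod fs = 20 Hz.
20 Hz ≤ fs/2 = 26 Hz, appears at 20 Hz.
68 Hz mod fs = 16 Hz.
16 Hz ≤ fs/2 = 26 Hz, appears at 16 Hz.
84 Hz mod fs = 32 Hz.
32 Hz > fs/2 = 26 Hz, folds to fs − 32 Hz = 20 Hz.
84 Hz and 176 Hz both map to 20 Hz.

20 Hz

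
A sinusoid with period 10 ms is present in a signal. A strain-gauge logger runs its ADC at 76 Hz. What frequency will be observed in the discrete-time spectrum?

T = 10 ms → f = 1/T = 100 Hz.
100 Hz mod fs = 24 Hz.
24 Hz ≤ fs/2 = 38 Hz, appears at 24 Hz.

24 Hz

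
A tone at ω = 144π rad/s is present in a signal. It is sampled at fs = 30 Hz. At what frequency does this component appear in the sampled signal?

12 Hz

ω = 144π rad/s → f = ω/(2π) = 72 Hz.
72 Hz mod fs = 12 Hz.
12 Hz ≤ fs/2 = 15 Hz, appears at 12 Hz.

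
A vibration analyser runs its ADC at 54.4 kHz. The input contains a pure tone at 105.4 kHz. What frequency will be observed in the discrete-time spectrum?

3.4 kHz

105.4 kHz mod fs = 51 kHz.
51 kHz > fs/2 = 27.2 kHz, folds to fs − 51 kHz = 3.4 kHz.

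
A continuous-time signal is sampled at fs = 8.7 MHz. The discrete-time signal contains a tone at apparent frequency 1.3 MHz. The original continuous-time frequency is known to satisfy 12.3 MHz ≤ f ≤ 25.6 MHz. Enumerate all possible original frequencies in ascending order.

Frequencies that alias to 1.3 MHz are k·fs ± 1.3 MHz for integer k ≥ 0.
k=0: 1.3 MHz.
k=1: 7.4 MHz, 10 MHz.
k=2: 16.1 MHz, 18.7 MHz.
k=3: 24.8 MHz, 27.4 MHz.
k=4: 33.5 MHz, 36.1 MHz.
Within [12.3 MHz, 25.6 MHz]: 16.1 MHz, 18.7 MHz, 24.8 MHz.

16.1 MHz, 18.7 MHz, 24.8 MHz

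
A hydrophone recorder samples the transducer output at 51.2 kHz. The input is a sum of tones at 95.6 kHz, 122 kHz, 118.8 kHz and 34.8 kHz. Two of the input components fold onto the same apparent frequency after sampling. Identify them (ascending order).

fs/2 = 25.6 kHz.
95.6 kHz mod fs = 44.4 kHz.
44.4 kHz > fs/2 = 25.6 kHz, folds to fs − 44.4 kHz = 6.8 kHz.
122 kHz mod fs = 19.6 kHz.
19.6 kHz ≤ fs/2 = 25.6 kHz, appears at 19.6 kHz.
118.8 kHz mod fs = 16.4 kHz.
16.4 kHz ≤ fs/2 = 25.6 kHz, appears at 16.4 kHz.
34.8 kHz > fs/2 = 25.6 kHz, folds to fs − 34.8 kHz = 16.4 kHz.
34.8 kHz and 118.8 kHz both map to 16.4 kHz.

34.8 kHz, 118.8 kHz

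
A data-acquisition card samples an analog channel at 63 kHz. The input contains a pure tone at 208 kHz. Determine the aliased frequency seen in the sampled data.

208 kHz mod fs = 19 kHz.
19 kHz ≤ fs/2 = 31.5 kHz, appears at 19 kHz.

19 kHz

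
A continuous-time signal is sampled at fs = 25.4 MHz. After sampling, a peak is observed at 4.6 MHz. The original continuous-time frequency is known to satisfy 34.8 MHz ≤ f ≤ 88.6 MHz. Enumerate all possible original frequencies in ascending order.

Frequencies that alias to 4.6 MHz are k·fs ± 4.6 MHz for integer k ≥ 0.
k=0: 4.6 MHz.
k=1: 20.8 MHz, 30 MHz.
k=2: 46.2 MHz, 55.4 MHz.
k=3: 71.6 MHz, 80.8 MHz.
k=4: 97 MHz, 106.2 MHz.
Within [34.8 MHz, 88.6 MHz]: 46.2 MHz, 55.4 MHz, 71.6 MHz, 80.8 MHz.

46.2 MHz, 55.4 MHz, 71.6 MHz, 80.8 MHz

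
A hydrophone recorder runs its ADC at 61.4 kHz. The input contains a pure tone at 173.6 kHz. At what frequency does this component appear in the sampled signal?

173.6 kHz mod fs = 50.8 kHz.
50.8 kHz > fs/2 = 30.7 kHz, folds to fs − 50.8 kHz = 10.6 kHz.

10.6 kHz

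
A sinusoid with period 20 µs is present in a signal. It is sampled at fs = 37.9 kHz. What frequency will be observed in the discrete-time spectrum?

12.1 kHz

T = 20 µs → f = 1/T = 50 kHz.
50 kHz mod fs = 12.1 kHz.
12.1 kHz ≤ fs/2 = 18.95 kHz, appears at 12.1 kHz.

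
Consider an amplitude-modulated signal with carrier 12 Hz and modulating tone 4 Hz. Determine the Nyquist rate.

AM sidebands sit at fc ± fm = 8 Hz and 16 Hz.
Highest-frequency component: 16 Hz.
Nyquist rate = 2 × 16 Hz = 32 Hz.

32 Hz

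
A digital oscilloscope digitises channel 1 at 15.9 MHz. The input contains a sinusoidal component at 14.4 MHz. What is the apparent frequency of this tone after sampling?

14.4 MHz > fs/2 = 7.95 MHz, folds to fs − 14.4 MHz = 1.5 MHz.

1.5 MHz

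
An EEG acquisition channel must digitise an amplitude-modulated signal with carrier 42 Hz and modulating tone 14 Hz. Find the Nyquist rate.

112 Hz

AM sidebands sit at fc ± fm = 28 Hz and 56 Hz.
Highest-frequency component: 56 Hz.
Nyquist rate = 2 × 56 Hz = 112 Hz.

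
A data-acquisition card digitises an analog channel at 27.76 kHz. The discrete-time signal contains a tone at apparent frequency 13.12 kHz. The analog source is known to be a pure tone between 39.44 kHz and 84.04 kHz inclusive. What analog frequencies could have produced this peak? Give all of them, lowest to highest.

Frequencies that alias to 13.12 kHz are k·fs ± 13.12 kHz for integer k ≥ 0.
k=0: 13.12 kHz.
k=1: 14.64 kHz, 40.88 kHz.
k=2: 42.4 kHz, 68.64 kHz.
k=3: 70.16 kHz, 96.4 kHz.
k=4: 97.92 kHz, 124.16 kHz.
Within [39.44 kHz, 84.04 kHz]: 40.88 kHz, 42.4 kHz, 68.64 kHz, 70.16 kHz.

40.88 kHz, 42.4 kHz, 68.64 kHz, 70.16 kHz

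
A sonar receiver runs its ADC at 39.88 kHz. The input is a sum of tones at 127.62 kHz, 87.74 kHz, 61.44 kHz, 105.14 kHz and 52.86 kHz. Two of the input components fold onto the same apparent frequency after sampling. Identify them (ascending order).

87.74 kHz, 127.62 kHz

fs/2 = 19.94 kHz.
127.62 kHz mod fs = 7.98 kHz.
7.98 kHz ≤ fs/2 = 19.94 kHz, appears at 7.98 kHz.
87.74 kHz mod fs = 7.98 kHz.
7.98 kHz ≤ fs/2 = 19.94 kHz, appears at 7.98 kHz.
61.44 kHz mod fs = 21.56 kHz.
21.56 kHz > fs/2 = 19.94 kHz, folds to fs − 21.56 kHz = 18.32 kHz.
105.14 kHz mod fs = 25.38 kHz.
25.38 kHz > fs/2 = 19.94 kHz, folds to fs − 25.38 kHz = 14.5 kHz.
52.86 kHz mod fs = 12.98 kHz.
12.98 kHz ≤ fs/2 = 19.94 kHz, appears at 12.98 kHz.
87.74 kHz and 127.62 kHz both map to 7.98 kHz.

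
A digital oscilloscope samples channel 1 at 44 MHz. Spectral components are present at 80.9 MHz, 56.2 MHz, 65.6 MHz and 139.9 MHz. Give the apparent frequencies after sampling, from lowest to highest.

fs/2 = 22 MHz.
80.9 MHz mod fs = 36.9 MHz.
36.9 MHz > fs/2 = 22 MHz, folds to fs − 36.9 MHz = 7.1 MHz.
56.2 MHz mod fs = 12.2 MHz.
12.2 MHz ≤ fs/2 = 22 MHz, appears at 12.2 MHz.
65.6 MHz mod fs = 21.6 MHz.
21.6 MHz ≤ fs/2 = 22 MHz, appears at 21.6 MHz.
139.9 MHz mod fs = 7.9 MHz.
7.9 MHz ≤ fs/2 = 22 MHz, appears at 7.9 MHz.
Distinct values: {7.1 MHz, 7.9 MHz, 12.2 MHz, 21.6 MHz}.

7.1 MHz, 7.9 MHz, 12.2 MHz, 21.6 MHz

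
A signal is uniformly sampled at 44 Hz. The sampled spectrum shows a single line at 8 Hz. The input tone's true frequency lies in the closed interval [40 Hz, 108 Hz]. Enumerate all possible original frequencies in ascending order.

52 Hz, 80 Hz, 96 Hz

Frequencies that alias to 8 Hz are k·fs ± 8 Hz for integer k ≥ 0.
k=0: 8 Hz.
k=1: 36 Hz, 52 Hz.
k=2: 80 Hz, 96 Hz.
k=3: 124 Hz, 140 Hz.
Within [40 Hz, 108 Hz]: 52 Hz, 80 Hz, 96 Hz.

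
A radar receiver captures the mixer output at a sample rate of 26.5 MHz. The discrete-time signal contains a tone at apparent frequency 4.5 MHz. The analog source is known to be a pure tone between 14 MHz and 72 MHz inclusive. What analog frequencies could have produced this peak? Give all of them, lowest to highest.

Frequencies that alias to 4.5 MHz are k·fs ± 4.5 MHz for integer k ≥ 0.
k=0: 4.5 MHz.
k=1: 22 MHz, 31 MHz.
k=2: 48.5 MHz, 57.5 MHz.
k=3: 75 MHz, 84 MHz.
Within [14 MHz, 72 MHz]: 22 MHz, 31 MHz, 48.5 MHz, 57.5 MHz.

22 MHz, 31 MHz, 48.5 MHz, 57.5 MHz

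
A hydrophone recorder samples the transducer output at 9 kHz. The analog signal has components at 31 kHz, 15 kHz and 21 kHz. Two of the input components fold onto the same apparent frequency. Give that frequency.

3 kHz

fs/2 = 4.5 kHz.
31 kHz mod fs = 4 kHz.
4 kHz ≤ fs/2 = 4.5 kHz, appears at 4 kHz.
15 kHz mod fs = 6 kHz.
6 kHz > fs/2 = 4.5 kHz, folds to fs − 6 kHz = 3 kHz.
21 kHz mod fs = 3 kHz.
3 kHz ≤ fs/2 = 4.5 kHz, appears at 3 kHz.
15 kHz and 21 kHz both map to 3 kHz.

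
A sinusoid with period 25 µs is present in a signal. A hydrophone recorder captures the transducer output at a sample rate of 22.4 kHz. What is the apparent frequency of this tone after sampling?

4.8 kHz

T = 25 µs → f = 1/T = 40 kHz.
40 kHz mod fs = 17.6 kHz.
17.6 kHz > fs/2 = 11.2 kHz, folds to fs − 17.6 kHz = 4.8 kHz.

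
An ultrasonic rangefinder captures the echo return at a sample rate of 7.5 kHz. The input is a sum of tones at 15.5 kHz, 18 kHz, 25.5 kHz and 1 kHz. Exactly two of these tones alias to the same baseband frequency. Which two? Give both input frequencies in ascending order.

fs/2 = 3.75 kHz.
15.5 kHz mod fs = 0.5 kHz.
0.5 kHz ≤ fs/2 = 3.75 kHz, appears at 0.5 kHz.
18 kHz mod fs = 3 kHz.
3 kHz ≤ fs/2 = 3.75 kHz, appears at 3 kHz.
25.5 kHz mod fs = 3 kHz.
3 kHz ≤ fs/2 = 3.75 kHz, appears at 3 kHz.
1 kHz ≤ fs/2 = 3.75 kHz, passes unchanged.
18 kHz and 25.5 kHz both map to 3 kHz.

18 kHz, 25.5 kHz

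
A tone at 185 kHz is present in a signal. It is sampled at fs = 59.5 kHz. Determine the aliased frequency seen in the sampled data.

6.5 kHz

185 kHz mod fs = 6.5 kHz.
6.5 kHz ≤ fs/2 = 29.75 kHz, appears at 6.5 kHz.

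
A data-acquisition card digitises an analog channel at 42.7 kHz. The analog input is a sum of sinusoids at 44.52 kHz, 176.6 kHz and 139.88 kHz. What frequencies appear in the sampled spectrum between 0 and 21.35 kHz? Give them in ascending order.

fs/2 = 21.35 kHz.
44.52 kHz mod fs = 1.82 kHz.
1.82 kHz ≤ fs/2 = 21.35 kHz, appears at 1.82 kHz.
176.6 kHz mod fs = 5.8 kHz.
5.8 kHz ≤ fs/2 = 21.35 kHz, appears at 5.8 kHz.
139.88 kHz mod fs = 11.78 kHz.
11.78 kHz ≤ fs/2 = 21.35 kHz, appears at 11.78 kHz.
Distinct values: {1.82 kHz, 5.8 kHz, 11.78 kHz}.

1.82 kHz, 5.8 kHz, 11.78 kHz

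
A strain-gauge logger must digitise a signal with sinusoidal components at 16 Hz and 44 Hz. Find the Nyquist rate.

Highest-frequency component: 44 Hz.
Nyquist rate = 2 × 44 Hz = 88 Hz.

88 Hz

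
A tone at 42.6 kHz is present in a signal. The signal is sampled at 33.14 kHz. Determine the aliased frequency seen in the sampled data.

9.46 kHz

42.6 kHz mod fs = 9.46 kHz.
9.46 kHz ≤ fs/2 = 16.57 kHz, appears at 9.46 kHz.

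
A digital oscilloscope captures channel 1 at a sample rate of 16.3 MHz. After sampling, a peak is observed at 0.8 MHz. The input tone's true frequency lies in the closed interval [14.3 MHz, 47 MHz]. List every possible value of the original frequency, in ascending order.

Frequencies that alias to 0.8 MHz are k·fs ± 0.8 MHz for integer k ≥ 0.
k=0: 0.8 MHz.
k=1: 15.5 MHz, 17.1 MHz.
k=2: 31.8 MHz, 33.4 MHz.
k=3: 48.1 MHz, 49.7 MHz.
Within [14.3 MHz, 47 MHz]: 15.5 MHz, 17.1 MHz, 31.8 MHz, 33.4 MHz.

15.5 MHz, 17.1 MHz, 31.8 MHz, 33.4 MHz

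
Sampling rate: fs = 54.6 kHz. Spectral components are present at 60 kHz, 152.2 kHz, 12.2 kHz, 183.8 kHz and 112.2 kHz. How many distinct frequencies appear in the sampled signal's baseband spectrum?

fs/2 = 27.3 kHz.
60 kHz mod fs = 5.4 kHz.
5.4 kHz ≤ fs/2 = 27.3 kHz, appears at 5.4 kHz.
152.2 kHz mod fs = 43 kHz.
43 kHz > fs/2 = 27.3 kHz, folds to fs − 43 kHz = 11.6 kHz.
12.2 kHz ≤ fs/2 = 27.3 kHz, passes unchanged.
183.8 kHz mod fs = 20 kHz.
20 kHz ≤ fs/2 = 27.3 kHz, appears at 20 kHz.
112.2 kHz mod fs = 3 kHz.
3 kHz ≤ fs/2 = 27.3 kHz, appears at 3 kHz.
Distinct values: {3 kHz, 5.4 kHz, 11.6 kHz, 12.2 kHz, 20 kHz} → 5.

5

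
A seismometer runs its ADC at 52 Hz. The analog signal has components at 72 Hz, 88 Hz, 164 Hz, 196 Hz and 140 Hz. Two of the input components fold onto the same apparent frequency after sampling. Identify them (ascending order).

88 Hz, 140 Hz

fs/2 = 26 Hz.
72 Hz mod fs = 20 Hz.
20 Hz ≤ fs/2 = 26 Hz, appears at 20 Hz.
88 Hz mod fs = 36 Hz.
36 Hz > fs/2 = 26 Hz, folds to fs − 36 Hz = 16 Hz.
164 Hz mod fs = 8 Hz.
8 Hz ≤ fs/2 = 26 Hz, appears at 8 Hz.
196 Hz mod fs = 40 Hz.
40 Hz > fs/2 = 26 Hz, folds to fs − 40 Hz = 12 Hz.
140 Hz mod fs = 36 Hz.
36 Hz > fs/2 = 26 Hz, folds to fs − 36 Hz = 16 Hz.
88 Hz and 140 Hz both map to 16 Hz.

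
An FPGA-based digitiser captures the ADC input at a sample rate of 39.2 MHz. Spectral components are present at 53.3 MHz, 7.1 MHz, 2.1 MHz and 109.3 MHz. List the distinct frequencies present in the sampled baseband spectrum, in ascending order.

fs/2 = 19.6 MHz.
53.3 MHz mod fs = 14.1 MHz.
14.1 MHz ≤ fs/2 = 19.6 MHz, appears at 14.1 MHz.
7.1 MHz ≤ fs/2 = 19.6 MHz, passes unchanged.
2.1 MHz ≤ fs/2 = 19.6 MHz, passes unchanged.
109.3 MHz mod fs = 30.9 MHz.
30.9 MHz > fs/2 = 19.6 MHz, folds to fs − 30.9 MHz = 8.3 MHz.
Distinct values: {2.1 MHz, 7.1 MHz, 8.3 MHz, 14.1 MHz}.

2.1 MHz, 7.1 MHz, 8.3 MHz, 14.1 MHz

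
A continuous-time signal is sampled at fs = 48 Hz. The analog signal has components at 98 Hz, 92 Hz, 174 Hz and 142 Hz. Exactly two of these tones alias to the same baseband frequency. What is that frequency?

fs/2 = 24 Hz.
98 Hz mod fs = 2 Hz.
2 Hz ≤ fs/2 = 24 Hz, appears at 2 Hz.
92 Hz mod fs = 44 Hz.
44 Hz > fs/2 = 24 Hz, folds to fs − 44 Hz = 4 Hz.
174 Hz mod fs = 30 Hz.
30 Hz > fs/2 = 24 Hz, folds to fs − 30 Hz = 18 Hz.
142 Hz mod fs = 46 Hz.
46 Hz > fs/2 = 24 Hz, folds to fs − 46 Hz = 2 Hz.
98 Hz and 142 Hz both map to 2 Hz.

2 Hz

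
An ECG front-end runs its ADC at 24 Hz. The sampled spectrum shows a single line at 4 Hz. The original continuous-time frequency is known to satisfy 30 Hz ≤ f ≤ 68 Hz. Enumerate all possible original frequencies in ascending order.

44 Hz, 52 Hz, 68 Hz

Frequencies that alias to 4 Hz are k·fs ± 4 Hz for integer k ≥ 0.
k=0: 4 Hz.
k=1: 20 Hz, 28 Hz.
k=2: 44 Hz, 52 Hz.
k=3: 68 Hz, 76 Hz.
k=4: 92 Hz, 100 Hz.
Within [30 Hz, 68 Hz]: 44 Hz, 52 Hz, 68 Hz.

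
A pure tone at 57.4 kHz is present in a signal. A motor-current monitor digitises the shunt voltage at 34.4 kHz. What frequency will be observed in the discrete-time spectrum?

57.4 kHz mod fs = 23 kHz.
23 kHz > fs/2 = 17.2 kHz, folds to fs − 23 kHz = 11.4 kHz.

11.4 kHz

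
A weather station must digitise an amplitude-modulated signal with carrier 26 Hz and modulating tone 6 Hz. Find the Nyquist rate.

64 Hz

AM sidebands sit at fc ± fm = 20 Hz and 32 Hz.
Highest-frequency component: 32 Hz.
Nyquist rate = 2 × 32 Hz = 64 Hz.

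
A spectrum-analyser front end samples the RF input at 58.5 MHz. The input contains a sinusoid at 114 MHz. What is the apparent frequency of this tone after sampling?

3 MHz

114 MHz mod fs = 55.5 MHz.
55.5 MHz > fs/2 = 29.25 MHz, folds to fs − 55.5 MHz = 3 MHz.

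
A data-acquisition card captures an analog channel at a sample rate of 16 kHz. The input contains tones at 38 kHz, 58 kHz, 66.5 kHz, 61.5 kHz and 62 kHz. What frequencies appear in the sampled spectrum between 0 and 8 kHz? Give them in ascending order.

fs/2 = 8 kHz.
38 kHz mod fs = 6 kHz.
6 kHz ≤ fs/2 = 8 kHz, appears at 6 kHz.
58 kHz mod fs = 10 kHz.
10 kHz > fs/2 = 8 kHz, folds to fs − 10 kHz = 6 kHz.
66.5 kHz mod fs = 2.5 kHz.
2.5 kHz ≤ fs/2 = 8 kHz, appears at 2.5 kHz.
61.5 kHz mod fs = 13.5 kHz.
13.5 kHz > fs/2 = 8 kHz, folds to fs − 13.5 kHz = 2.5 kHz.
62 kHz mod fs = 14 kHz.
14 kHz > fs/2 = 8 kHz, folds to fs − 14 kHz = 2 kHz.
Distinct values: {2 kHz, 2.5 kHz, 6 kHz}.

2 kHz, 2.5 kHz, 6 kHz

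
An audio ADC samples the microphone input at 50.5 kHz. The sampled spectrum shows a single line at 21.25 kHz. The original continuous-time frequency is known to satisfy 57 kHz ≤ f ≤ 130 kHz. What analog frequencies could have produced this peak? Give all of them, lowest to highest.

Frequencies that alias to 21.25 kHz are k·fs ± 21.25 kHz for integer k ≥ 0.
k=0: 21.25 kHz.
k=1: 29.25 kHz, 71.75 kHz.
k=2: 79.75 kHz, 122.25 kHz.
k=3: 130.25 kHz, 172.75 kHz.
Within [57 kHz, 130 kHz]: 71.75 kHz, 79.75 kHz, 122.25 kHz.

71.75 kHz, 79.75 kHz, 122.25 kHz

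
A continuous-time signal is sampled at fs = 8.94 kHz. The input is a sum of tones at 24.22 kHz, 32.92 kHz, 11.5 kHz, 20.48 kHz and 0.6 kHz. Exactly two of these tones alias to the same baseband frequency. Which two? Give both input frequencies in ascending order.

20.48 kHz, 24.22 kHz

fs/2 = 4.47 kHz.
24.22 kHz mod fs = 6.34 kHz.
6.34 kHz > fs/2 = 4.47 kHz, folds to fs − 6.34 kHz = 2.6 kHz.
32.92 kHz mod fs = 6.1 kHz.
6.1 kHz > fs/2 = 4.47 kHz, folds to fs − 6.1 kHz = 2.84 kHz.
11.5 kHz mod fs = 2.56 kHz.
2.56 kHz ≤ fs/2 = 4.47 kHz, appears at 2.56 kHz.
20.48 kHz mod fs = 2.6 kHz.
2.6 kHz ≤ fs/2 = 4.47 kHz, appears at 2.6 kHz.
0.6 kHz ≤ fs/2 = 4.47 kHz, passes unchanged.
20.48 kHz and 24.22 kHz both map to 2.6 kHz.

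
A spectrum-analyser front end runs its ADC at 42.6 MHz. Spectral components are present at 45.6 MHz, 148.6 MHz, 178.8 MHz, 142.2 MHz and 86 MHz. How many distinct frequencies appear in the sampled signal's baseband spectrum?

fs/2 = 21.3 MHz.
45.6 MHz mod fs = 3 MHz.
3 MHz ≤ fs/2 = 21.3 MHz, appears at 3 MHz.
148.6 MHz mod fs = 20.8 MHz.
20.8 MHz ≤ fs/2 = 21.3 MHz, appears at 20.8 MHz.
178.8 MHz mod fs = 8.4 MHz.
8.4 MHz ≤ fs/2 = 21.3 MHz, appears at 8.4 MHz.
142.2 MHz mod fs = 14.4 MHz.
14.4 MHz ≤ fs/2 = 21.3 MHz, appears at 14.4 MHz.
86 MHz mod fs = 0.8 MHz.
0.8 MHz ≤ fs/2 = 21.3 MHz, appears at 0.8 MHz.
Distinct values: {0.8 MHz, 3 MHz, 8.4 MHz, 14.4 MHz, 20.8 MHz} → 5.

5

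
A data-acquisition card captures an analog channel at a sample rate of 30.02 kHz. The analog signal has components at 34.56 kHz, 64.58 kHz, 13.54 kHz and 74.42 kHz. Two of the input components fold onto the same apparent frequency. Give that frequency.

4.54 kHz

fs/2 = 15.01 kHz.
34.56 kHz mod fs = 4.54 kHz.
4.54 kHz ≤ fs/2 = 15.01 kHz, appears at 4.54 kHz.
64.58 kHz mod fs = 4.54 kHz.
4.54 kHz ≤ fs/2 = 15.01 kHz, appears at 4.54 kHz.
13.54 kHz ≤ fs/2 = 15.01 kHz, passes unchanged.
74.42 kHz mod fs = 14.38 kHz.
14.38 kHz ≤ fs/2 = 15.01 kHz, appears at 14.38 kHz.
34.56 kHz and 64.58 kHz both map to 4.54 kHz.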